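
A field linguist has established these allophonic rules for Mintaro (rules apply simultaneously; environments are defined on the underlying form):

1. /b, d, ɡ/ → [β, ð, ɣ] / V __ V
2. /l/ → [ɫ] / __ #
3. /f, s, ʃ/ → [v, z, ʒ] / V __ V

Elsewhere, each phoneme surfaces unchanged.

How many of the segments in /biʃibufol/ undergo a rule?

4

Segments that undergo a rule: /ʃ/ → [ʒ] (rule 3); /b/ → [β] (rule 1); /f/ → [v] (rule 3); /l/ → [ɫ] (rule 2).
All other segments surface unchanged.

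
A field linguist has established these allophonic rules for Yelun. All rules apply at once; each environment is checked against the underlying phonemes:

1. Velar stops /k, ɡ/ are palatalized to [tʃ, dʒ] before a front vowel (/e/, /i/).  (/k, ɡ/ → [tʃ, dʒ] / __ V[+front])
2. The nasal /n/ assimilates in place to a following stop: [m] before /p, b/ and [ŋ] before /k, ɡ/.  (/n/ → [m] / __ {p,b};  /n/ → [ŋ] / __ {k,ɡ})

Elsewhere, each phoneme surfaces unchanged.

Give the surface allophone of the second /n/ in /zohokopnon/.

[n]

/n/ (word-final) is in the target of rule 2 but the environment (before a labial or velar stop) is not met → [n].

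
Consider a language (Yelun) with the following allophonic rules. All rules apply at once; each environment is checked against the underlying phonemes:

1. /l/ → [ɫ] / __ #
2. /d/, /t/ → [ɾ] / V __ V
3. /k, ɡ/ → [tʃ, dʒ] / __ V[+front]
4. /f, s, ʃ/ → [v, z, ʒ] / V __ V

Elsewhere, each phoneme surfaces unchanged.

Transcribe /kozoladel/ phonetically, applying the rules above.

[kozolaɾeɫ]

/k/ (word-initial) fails the environment for rule 3, so it stays [k].
/l/ (between /o/ and /a/): rule 1 targets it, but not word-finally → unchanged [l].
/d/ (between /a/ and /e/): between two vowels, so rule 2 applies → [ɾ].
Rule 1 applies to /l/ (word-final: word-finally) → [ɫ].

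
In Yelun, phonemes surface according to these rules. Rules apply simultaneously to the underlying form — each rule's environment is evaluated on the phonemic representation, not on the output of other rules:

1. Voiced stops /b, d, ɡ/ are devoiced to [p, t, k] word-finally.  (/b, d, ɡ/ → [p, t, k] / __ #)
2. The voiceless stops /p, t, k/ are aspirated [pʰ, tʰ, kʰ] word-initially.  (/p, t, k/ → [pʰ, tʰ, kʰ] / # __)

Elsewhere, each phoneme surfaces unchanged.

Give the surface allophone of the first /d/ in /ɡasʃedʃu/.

/d/ — between /e/ and /ʃ/; rule 1 does not apply here → [d].

[d]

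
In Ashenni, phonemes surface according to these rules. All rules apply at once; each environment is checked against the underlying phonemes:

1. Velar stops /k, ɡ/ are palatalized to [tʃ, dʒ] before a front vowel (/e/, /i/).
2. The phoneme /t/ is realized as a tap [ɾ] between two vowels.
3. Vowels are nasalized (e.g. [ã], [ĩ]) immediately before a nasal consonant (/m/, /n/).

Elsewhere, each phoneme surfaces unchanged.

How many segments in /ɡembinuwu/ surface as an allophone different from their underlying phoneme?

Segments that undergo a rule: /ɡ/ → [dʒ] (rule 1); /e/ → [ẽ] (rule 3); /i/ → [ĩ] (rule 3).
All other segments surface unchanged.

3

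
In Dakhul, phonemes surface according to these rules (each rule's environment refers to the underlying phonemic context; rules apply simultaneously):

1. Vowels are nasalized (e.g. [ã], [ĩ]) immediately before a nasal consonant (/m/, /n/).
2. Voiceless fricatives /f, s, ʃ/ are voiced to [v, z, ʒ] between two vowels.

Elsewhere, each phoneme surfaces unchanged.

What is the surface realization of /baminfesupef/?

/b/ (word-initial) is unaffected → [b].
Rule 1 applies to /a/ (between /b/ and /m/: before a nasal consonant) → [ã].
/m/ (between /a/ and /i/) is unaffected → [m].
/i/ (between /m/ and /n/): before a nasal consonant, so rule 1 applies → [ĩ].
/n/ (between /i/ and /f/) is unaffected → [n].
/f/ — between /n/ and /e/; rule 2 does not apply here → [f].
/e/ (between /f/ and /s/) is in the target of rule 1 but the environment (before a nasal consonant) is not met → [e].
/s/ (between /e/ and /u/): between two vowels, so rule 2 applies → [z].
/u/ (between /s/ and /p/) is in the target of rule 1 but the environment (before a nasal consonant) is not met → [u].
/p/ stays [p].
/e/ (between /p/ and /f/): rule 1 targets it, but not before a nasal consonant → unchanged [e].
/f/ (word-final) is in the target of rule 2 but the environment (between two vowels) is not met → [f].

[bãmĩnfezupef]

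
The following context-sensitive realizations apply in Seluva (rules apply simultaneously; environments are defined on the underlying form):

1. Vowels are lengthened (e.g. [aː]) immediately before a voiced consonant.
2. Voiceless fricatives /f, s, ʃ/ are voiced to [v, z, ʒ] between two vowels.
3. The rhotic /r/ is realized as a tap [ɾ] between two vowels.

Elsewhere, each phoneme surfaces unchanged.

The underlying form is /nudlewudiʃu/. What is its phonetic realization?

/n/ (word-initial) is unaffected → [n].
Rule 1 applies to /u/ (between /n/ and /d/: before a voiced consonant) → [uː].
/d/ (between /u/ and /l/): no rule targets it → [d].
/l/ — not in any rule's target class → [l].
/e/ (between /l/ and /w/): before a voiced consonant, so rule 1 applies → [eː].
/w/ (between /e/ and /u/) is unaffected → [w].
/u/ meets the environment for rule 1 (before a voiced consonant) → [uː].
/d/ (between /u/ and /i/): no rule targets it → [d].
/i/ — between /d/ and /ʃ/; rule 1 does not apply here → [i].
/ʃ/ (between /i/ and /u/) occurs between two vowels → [ʒ] by rule 2.
/u/ (word-final) fails the environment for rule 1, so it stays [u].

[nuːdleːwuːdiʒu]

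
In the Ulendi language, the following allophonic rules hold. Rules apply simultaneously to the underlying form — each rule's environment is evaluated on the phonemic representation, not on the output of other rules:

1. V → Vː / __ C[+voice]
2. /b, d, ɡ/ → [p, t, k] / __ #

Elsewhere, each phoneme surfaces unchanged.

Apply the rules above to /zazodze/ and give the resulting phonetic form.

[zaːzoːdze]

/z/ (word-initial) is unaffected → [z].
/a/ meets the environment for rule 1 (before a voiced consonant) → [aː].
/z/ (between /a/ and /o/) is unaffected → [z].
/o/ (between /z/ and /d/): before a voiced consonant, so rule 1 applies → [oː].
/d/ — between /o/ and /z/; rule 2 does not apply here → [d].
/z/ (between /d/ and /e/): no rule targets it → [z].
/e/ (word-final): rule 1 targets it, but not before a voiced consonant → unchanged [e].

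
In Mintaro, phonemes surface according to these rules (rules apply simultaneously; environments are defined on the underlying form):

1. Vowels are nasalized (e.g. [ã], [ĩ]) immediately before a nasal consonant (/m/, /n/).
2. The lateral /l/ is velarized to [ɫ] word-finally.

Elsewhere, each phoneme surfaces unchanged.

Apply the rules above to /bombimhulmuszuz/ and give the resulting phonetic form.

[bõmbĩmhulmuszuz]

/b/ stays [b].
Rule 1 applies to /o/ (between /b/ and /m/: before a nasal consonant) → [õ].
/m/ — not in any rule's target class → [m].
/b/ stays [b].
/i/ (between /b/ and /m/): before a nasal consonant, so rule 1 applies → [ĩ].
/m/ (between /i/ and /h/): no rule targets it → [m].
/h/ — not in any rule's target class → [h].
/u/ — between /h/ and /l/; rule 1 does not apply here → [u].
/l/ (between /u/ and /m/) fails the environment for rule 2, so it stays [l].
/m/ stays [m].
/u/ (between /m/ and /s/) is in the target of rule 1 but the environment (before a nasal consonant) is not met → [u].
/s/ — not in any rule's target class → [s].
/z/ (between /s/ and /u/): no rule targets it → [z].
/u/ (between /z/ and /z/) is in the target of rule 1 but the environment (before a nasal consonant) is not met → [u].
/z/ — not in any rule's target class → [z].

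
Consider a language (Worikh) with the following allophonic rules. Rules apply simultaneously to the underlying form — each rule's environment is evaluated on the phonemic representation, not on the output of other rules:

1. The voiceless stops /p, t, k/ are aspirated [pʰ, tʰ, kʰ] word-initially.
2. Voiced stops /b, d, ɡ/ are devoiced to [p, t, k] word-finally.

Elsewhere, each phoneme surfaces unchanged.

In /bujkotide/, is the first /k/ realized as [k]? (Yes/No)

/k/ (between /j/ and /o/) fails the environment for rule 1, so it stays [k].
The actual realization is [k], which matches [k].

Yes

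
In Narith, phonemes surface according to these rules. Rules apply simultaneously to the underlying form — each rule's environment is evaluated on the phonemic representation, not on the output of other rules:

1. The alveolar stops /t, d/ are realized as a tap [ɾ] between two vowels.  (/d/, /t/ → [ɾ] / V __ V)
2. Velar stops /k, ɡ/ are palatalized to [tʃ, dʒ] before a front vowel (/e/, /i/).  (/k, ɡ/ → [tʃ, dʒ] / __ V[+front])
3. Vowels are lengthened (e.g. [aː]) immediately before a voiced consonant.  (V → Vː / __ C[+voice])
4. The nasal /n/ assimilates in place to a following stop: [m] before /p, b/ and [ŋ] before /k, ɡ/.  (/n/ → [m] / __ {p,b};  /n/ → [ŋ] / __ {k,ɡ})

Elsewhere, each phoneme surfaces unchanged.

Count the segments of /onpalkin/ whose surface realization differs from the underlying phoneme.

Segments that undergo a rule: /o/ → [oː] (rule 3); /n/ → [m] (rule 4); /a/ → [aː] (rule 3); /k/ → [tʃ] (rule 2); /i/ → [iː] (rule 3).
All other segments surface unchanged.

5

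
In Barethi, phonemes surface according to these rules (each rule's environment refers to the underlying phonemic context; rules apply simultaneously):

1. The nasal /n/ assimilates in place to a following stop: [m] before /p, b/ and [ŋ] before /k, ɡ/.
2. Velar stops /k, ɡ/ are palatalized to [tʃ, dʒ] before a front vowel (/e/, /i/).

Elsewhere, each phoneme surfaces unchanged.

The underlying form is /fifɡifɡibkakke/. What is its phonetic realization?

[fifdʒifdʒibkaktʃe]

/ɡ/ (between /f/ and /i/): before a front vowel, so rule 2 applies → [dʒ].
/ɡ/ (between /f/ and /i/): before a front vowel, so rule 2 applies → [dʒ].
/k/ (between /b/ and /a/): rule 2 targets it, but not before a front vowel → unchanged [k].
/k/ (between /a/ and /k/): rule 2 targets it, but not before a front vowel → unchanged [k].
/k/ (between /k/ and /e/) occurs before a front vowel → [tʃ] by rule 2.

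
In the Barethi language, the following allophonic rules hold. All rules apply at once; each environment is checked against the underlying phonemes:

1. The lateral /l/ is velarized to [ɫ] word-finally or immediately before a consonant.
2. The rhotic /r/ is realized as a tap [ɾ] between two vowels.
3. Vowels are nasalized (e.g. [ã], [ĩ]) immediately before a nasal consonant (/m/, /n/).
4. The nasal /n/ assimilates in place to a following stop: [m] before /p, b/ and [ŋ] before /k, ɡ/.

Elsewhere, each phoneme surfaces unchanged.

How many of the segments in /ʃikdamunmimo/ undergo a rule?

Segments that undergo a rule: /a/ → [ã] (rule 3); /u/ → [ũ] (rule 3); /i/ → [ĩ] (rule 3).
All other segments surface unchanged.

3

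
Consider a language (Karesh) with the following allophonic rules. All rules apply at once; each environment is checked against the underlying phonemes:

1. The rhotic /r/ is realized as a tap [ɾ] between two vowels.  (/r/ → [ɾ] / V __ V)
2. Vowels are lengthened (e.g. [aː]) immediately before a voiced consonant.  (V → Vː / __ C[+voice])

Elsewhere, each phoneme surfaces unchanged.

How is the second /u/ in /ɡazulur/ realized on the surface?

[uː]

/u/ meets the environment for rule 2 (before a voiced consonant) → [uː].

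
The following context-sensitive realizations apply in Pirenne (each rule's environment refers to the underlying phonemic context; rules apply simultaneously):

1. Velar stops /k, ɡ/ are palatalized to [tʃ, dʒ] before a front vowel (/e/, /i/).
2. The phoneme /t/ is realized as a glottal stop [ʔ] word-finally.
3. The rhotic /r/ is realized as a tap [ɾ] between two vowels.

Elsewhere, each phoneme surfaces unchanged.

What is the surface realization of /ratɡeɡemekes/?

/r/ — word-initial; rule 3 does not apply here → [r].
/a/ (between /r/ and /t/): no rule targets it → [a].
/t/ (between /a/ and /ɡ/) fails the environment for rule 2, so it stays [t].
Rule 1 applies to /ɡ/ (between /t/ and /e/: before a front vowel) → [dʒ].
/e/ stays [e].
/ɡ/ — between /e/ and /e/, before a front vowel — surfaces as [dʒ] (rule 1).
/e/ (between /ɡ/ and /m/): no rule targets it → [e].
/m/ stays [m].
/e/ (between /m/ and /k/): no rule targets it → [e].
/k/ (between /e/ and /e/): before a front vowel, so rule 1 applies → [tʃ].
/e/ (between /k/ and /s/): no rule targets it → [e].
/s/ (word-final) is unaffected → [s].

[ratdʒedʒemetʃes]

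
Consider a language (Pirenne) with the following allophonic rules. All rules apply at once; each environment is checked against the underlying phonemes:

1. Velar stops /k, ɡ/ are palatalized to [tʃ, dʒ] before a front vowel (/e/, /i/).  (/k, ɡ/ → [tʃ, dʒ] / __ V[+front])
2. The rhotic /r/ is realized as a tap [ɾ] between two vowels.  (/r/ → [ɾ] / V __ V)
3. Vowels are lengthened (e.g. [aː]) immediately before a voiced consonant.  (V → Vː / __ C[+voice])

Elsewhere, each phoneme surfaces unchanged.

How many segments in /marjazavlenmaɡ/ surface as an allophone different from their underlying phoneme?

Segments that undergo a rule: /a/ → [aː] (rule 3); /a/ → [aː] (rule 3); /a/ → [aː] (rule 3); /e/ → [eː] (rule 3); /a/ → [aː] (rule 3).
All other segments surface unchanged.

5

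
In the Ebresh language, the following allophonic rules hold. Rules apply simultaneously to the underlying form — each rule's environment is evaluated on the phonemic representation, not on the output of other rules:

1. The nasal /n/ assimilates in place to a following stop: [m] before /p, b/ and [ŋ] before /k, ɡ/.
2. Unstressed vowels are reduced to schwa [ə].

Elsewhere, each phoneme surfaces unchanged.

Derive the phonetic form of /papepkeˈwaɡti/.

/p/ stays [p].
/a/ (between /p/ and /p/) occurs in an unstressed syllable → [ə] by rule 2.
/p/ stays [p].
/e/ (between /p/ and /p/) occurs in an unstressed syllable → [ə] by rule 2.
/p/ (between /e/ and /k/): no rule targets it → [p].
/k/ (between /p/ and /e/): no rule targets it → [k].
/e/ (between /k/ and /w/) occurs in an unstressed syllable → [ə] by rule 2.
/w/ — not in any rule's target class → [w].
/a/ — between /w/ and /ɡ/; rule 2 does not apply here → [a].
/ɡ/ (between /a/ and /t/): no rule targets it → [ɡ].
/t/ (between /ɡ/ and /i/) is unaffected → [t].
/i/ meets the environment for rule 2 (in an unstressed syllable) → [ə].

[pəpəpkəˈwaɡtə]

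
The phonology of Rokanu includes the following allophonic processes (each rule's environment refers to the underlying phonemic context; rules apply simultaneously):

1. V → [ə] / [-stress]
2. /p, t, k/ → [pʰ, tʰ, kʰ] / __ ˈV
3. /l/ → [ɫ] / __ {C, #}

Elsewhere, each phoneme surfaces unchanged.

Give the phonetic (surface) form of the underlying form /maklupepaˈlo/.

[məkləpəpəˈlo]

/m/ stays [m].
Rule 1 applies to /a/ (between /m/ and /k/: in an unstressed syllable) → [ə].
/k/ (between /a/ and /l/): rule 2 targets it, but not immediately before a stressed vowel → unchanged [k].
/l/ — between /k/ and /u/; rule 3 does not apply here → [l].
/u/ — between /l/ and /p/, in an unstressed syllable — surfaces as [ə] (rule 1).
/p/ (between /u/ and /e/) is in the target of rule 2 but the environment (immediately before a stressed vowel) is not met → [p].
/e/ (between /p/ and /p/) occurs in an unstressed syllable → [ə] by rule 1.
/p/ (between /e/ and /a/): rule 2 targets it, but not immediately before a stressed vowel → unchanged [p].
/a/ (between /p/ and /l/) occurs in an unstressed syllable → [ə] by rule 1.
/l/ (between /a/ and /o/) fails the environment for rule 3, so it stays [l].
/o/ (word-final) is in the target of rule 1 but the environment (in an unstressed syllable) is not met → [o].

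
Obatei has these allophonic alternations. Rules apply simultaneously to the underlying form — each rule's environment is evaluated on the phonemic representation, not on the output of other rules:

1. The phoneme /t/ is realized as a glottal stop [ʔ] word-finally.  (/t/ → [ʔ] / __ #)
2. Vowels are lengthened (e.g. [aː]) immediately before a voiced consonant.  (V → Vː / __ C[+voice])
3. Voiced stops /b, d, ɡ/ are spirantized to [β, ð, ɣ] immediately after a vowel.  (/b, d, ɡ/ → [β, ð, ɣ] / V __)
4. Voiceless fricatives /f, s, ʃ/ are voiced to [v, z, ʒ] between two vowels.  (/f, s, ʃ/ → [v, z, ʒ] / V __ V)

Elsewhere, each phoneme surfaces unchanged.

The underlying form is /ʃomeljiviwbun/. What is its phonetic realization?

/ʃ/ (word-initial) fails the environment for rule 4, so it stays [ʃ].
/o/ — between /ʃ/ and /m/, before a voiced consonant — surfaces as [oː] (rule 2).
/e/ meets the environment for rule 2 (before a voiced consonant) → [eː].
/i/ (between /j/ and /v/): before a voiced consonant, so rule 2 applies → [iː].
/i/ (between /v/ and /w/) occurs before a voiced consonant → [iː] by rule 2.
/b/ (between /w/ and /u/): rule 3 targets it, but not immediately after a vowel → unchanged [b].
/u/ (between /b/ and /n/): before a voiced consonant, so rule 2 applies → [uː].

[ʃoːmeːljiːviːwbuːn]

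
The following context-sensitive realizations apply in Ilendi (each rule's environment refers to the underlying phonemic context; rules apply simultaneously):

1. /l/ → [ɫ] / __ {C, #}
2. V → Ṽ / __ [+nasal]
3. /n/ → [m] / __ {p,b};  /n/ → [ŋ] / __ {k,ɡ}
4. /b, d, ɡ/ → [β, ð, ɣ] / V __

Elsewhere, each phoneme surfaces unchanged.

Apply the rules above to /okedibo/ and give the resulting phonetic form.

[okeðiβo]

/o/ (word-initial) is in the target of rule 2 but the environment (before a nasal consonant) is not met → [o].
/k/ (between /o/ and /e/) is unaffected → [k].
/e/ (between /k/ and /d/) fails the environment for rule 2, so it stays [e].
/d/ meets the environment for rule 4 (immediately after a vowel) → [ð].
/i/ (between /d/ and /b/) fails the environment for rule 2, so it stays [i].
/b/ — between /i/ and /o/, immediately after a vowel — surfaces as [β] (rule 4).
/o/ (word-final): rule 2 targets it, but not before a nasal consonant → unchanged [o].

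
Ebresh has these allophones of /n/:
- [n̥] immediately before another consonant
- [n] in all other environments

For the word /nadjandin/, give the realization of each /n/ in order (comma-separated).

[n], [n̥], [n]

Occurrence 1 (position 1): no conditioning environment matches → elsewhere allophone [n].
Occurrence 2 (position 6): immediately before another consonant → [n̥].
Occurrence 3 (position 9): no conditioning environment matches → elsewhere allophone [n].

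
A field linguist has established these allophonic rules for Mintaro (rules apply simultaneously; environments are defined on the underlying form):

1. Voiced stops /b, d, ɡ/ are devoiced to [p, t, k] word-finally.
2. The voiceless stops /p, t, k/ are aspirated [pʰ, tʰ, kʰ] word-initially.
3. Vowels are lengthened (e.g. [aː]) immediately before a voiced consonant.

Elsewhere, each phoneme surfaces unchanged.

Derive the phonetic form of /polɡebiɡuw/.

[pʰoːlɡeːbiːɡuːw]

/p/ — word-initial, word-initially — surfaces as [pʰ] (rule 2).
/o/ (between /p/ and /l/) occurs before a voiced consonant → [oː] by rule 3.
/l/ — not in any rule's target class → [l].
/ɡ/ (between /l/ and /e/) fails the environment for rule 1, so it stays [ɡ].
/e/ — between /ɡ/ and /b/, before a voiced consonant — surfaces as [eː] (rule 3).
/b/ — between /e/ and /i/; rule 1 does not apply here → [b].
/i/ — between /b/ and /ɡ/, before a voiced consonant — surfaces as [iː] (rule 3).
/ɡ/ (between /i/ and /u/): rule 1 targets it, but not word-finally → unchanged [ɡ].
/u/ (between /ɡ/ and /w/): before a voiced consonant, so rule 3 applies → [uː].
/w/ — not in any rule's target class → [w].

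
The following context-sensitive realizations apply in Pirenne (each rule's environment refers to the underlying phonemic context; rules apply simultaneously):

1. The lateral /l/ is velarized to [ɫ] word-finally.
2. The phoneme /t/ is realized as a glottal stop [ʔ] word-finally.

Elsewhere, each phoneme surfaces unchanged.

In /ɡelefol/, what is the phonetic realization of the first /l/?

/l/ (between /e/ and /e/): rule 1 targets it, but not word-finally → unchanged [l].

[l]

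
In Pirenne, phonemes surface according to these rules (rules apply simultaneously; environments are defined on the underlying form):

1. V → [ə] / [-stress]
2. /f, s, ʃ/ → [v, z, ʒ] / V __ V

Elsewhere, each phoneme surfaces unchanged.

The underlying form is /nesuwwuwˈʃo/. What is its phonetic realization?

/n/ (word-initial): no rule targets it → [n].
Rule 1 applies to /e/ (between /n/ and /s/: in an unstressed syllable) → [ə].
/s/ meets the environment for rule 2 (between two vowels) → [z].
/u/ meets the environment for rule 1 (in an unstressed syllable) → [ə].
/w/ stays [w].
/w/ (between /w/ and /u/): no rule targets it → [w].
/u/ meets the environment for rule 1 (in an unstressed syllable) → [ə].
/w/ stays [w].
/ʃ/ — between /w/ and /o/; rule 2 does not apply here → [ʃ].
/o/ (word-final): rule 1 targets it, but not in an unstressed syllable → unchanged [o].

[nəzəwwəwˈʃo]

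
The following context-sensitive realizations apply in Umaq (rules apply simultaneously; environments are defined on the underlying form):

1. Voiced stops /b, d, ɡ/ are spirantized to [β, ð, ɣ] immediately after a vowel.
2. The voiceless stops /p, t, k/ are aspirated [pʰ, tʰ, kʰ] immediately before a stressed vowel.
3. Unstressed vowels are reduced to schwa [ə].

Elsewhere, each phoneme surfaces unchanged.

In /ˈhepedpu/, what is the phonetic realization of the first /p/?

[p]

/p/ (between /e/ and /e/): rule 2 targets it, but not immediately before a stressed vowel → unchanged [p].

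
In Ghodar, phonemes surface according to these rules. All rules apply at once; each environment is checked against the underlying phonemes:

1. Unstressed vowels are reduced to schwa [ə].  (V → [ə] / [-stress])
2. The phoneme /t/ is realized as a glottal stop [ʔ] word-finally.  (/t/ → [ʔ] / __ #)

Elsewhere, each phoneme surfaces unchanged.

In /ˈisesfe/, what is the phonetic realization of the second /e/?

[ə]

/e/ — word-final, in an unstressed syllable — surfaces as [ə] (rule 1).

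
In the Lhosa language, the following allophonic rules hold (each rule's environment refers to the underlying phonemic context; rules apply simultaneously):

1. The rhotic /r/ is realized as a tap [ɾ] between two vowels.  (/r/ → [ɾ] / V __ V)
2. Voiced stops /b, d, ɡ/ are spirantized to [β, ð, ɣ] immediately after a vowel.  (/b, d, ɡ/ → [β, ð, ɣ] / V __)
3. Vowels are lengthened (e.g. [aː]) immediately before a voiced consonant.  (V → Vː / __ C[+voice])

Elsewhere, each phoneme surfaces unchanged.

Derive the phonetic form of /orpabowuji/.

/o/ (word-initial) occurs before a voiced consonant → [oː] by rule 3.
/r/ (between /o/ and /p/) fails the environment for rule 1, so it stays [r].
/p/ — not in any rule's target class → [p].
/a/ meets the environment for rule 3 (before a voiced consonant) → [aː].
Rule 2 applies to /b/ (between /a/ and /o/: immediately after a vowel) → [β].
/o/ — between /b/ and /w/, before a voiced consonant — surfaces as [oː] (rule 3).
/w/ (between /o/ and /u/) is unaffected → [w].
/u/ meets the environment for rule 3 (before a voiced consonant) → [uː].
/j/ (between /u/ and /i/): no rule targets it → [j].
/i/ (word-final) fails the environment for rule 3, so it stays [i].

[oːrpaːβoːwuːji]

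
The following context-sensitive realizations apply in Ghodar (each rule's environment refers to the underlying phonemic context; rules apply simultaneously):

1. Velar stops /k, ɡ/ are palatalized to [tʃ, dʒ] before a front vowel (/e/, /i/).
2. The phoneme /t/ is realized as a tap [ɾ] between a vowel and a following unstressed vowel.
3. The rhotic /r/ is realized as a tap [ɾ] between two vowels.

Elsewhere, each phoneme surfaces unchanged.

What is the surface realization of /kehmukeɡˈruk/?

[tʃehmutʃeɡˈruk]

/k/ meets the environment for rule 1 (before a front vowel) → [tʃ].
/e/ (between /k/ and /h/) is unaffected → [e].
/h/ stays [h].
/m/ stays [m].
/u/ — not in any rule's target class → [u].
/k/ (between /u/ and /e/) occurs before a front vowel → [tʃ] by rule 1.
/e/ (between /k/ and /ɡ/): no rule targets it → [e].
/ɡ/ (between /e/ and /r/): rule 1 targets it, but not before a front vowel → unchanged [ɡ].
/r/ (between /ɡ/ and /u/) fails the environment for rule 3, so it stays [r].
/u/ (between /r/ and /k/) is unaffected → [u].
/k/ — word-final; rule 1 does not apply here → [k].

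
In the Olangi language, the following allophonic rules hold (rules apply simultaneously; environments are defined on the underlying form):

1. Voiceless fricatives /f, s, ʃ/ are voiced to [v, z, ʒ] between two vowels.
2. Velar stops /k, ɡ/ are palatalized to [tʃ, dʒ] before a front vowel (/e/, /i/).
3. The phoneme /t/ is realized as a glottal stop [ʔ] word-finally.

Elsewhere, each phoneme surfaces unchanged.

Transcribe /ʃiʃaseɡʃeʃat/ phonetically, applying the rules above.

/ʃ/ (word-initial) fails the environment for rule 1, so it stays [ʃ].
/i/ (between /ʃ/ and /ʃ/): no rule targets it → [i].
/ʃ/ meets the environment for rule 1 (between two vowels) → [ʒ].
/a/ stays [a].
/s/ (between /a/ and /e/): between two vowels, so rule 1 applies → [z].
/e/ (between /s/ and /ɡ/): no rule targets it → [e].
/ɡ/ (between /e/ and /ʃ/) is in the target of rule 2 but the environment (before a front vowel) is not met → [ɡ].
/ʃ/ (between /ɡ/ and /e/) fails the environment for rule 1, so it stays [ʃ].
/e/ (between /ʃ/ and /ʃ/): no rule targets it → [e].
/ʃ/ — between /e/ and /a/, between two vowels — surfaces as [ʒ] (rule 1).
/a/ (between /ʃ/ and /t/): no rule targets it → [a].
/t/ (word-final): word-finally, so rule 3 applies → [ʔ].

[ʃiʒazeɡʃeʒaʔ]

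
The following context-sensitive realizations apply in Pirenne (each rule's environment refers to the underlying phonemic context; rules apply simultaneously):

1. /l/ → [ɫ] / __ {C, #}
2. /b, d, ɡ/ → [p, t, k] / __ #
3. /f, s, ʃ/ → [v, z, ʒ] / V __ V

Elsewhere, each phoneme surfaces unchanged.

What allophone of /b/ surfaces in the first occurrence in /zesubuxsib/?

[b]

/b/ (between /u/ and /u/) fails the environment for rule 2, so it stays [b].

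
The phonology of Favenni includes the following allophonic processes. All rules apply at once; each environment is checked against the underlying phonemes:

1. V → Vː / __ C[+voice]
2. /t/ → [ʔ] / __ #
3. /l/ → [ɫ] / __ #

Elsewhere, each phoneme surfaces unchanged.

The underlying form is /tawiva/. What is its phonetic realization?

/t/ (word-initial) fails the environment for rule 2, so it stays [t].
/a/ (between /t/ and /w/) occurs before a voiced consonant → [aː] by rule 1.
/w/ stays [w].
/i/ meets the environment for rule 1 (before a voiced consonant) → [iː].
/v/ — not in any rule's target class → [v].
/a/ — word-final; rule 1 does not apply here → [a].

[taːwiːva]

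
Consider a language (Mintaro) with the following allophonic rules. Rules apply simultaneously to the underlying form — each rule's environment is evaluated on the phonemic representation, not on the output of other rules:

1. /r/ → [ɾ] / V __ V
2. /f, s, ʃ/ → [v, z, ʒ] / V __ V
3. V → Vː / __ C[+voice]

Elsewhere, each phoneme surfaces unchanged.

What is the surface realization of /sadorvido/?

/s/ (word-initial) fails the environment for rule 2, so it stays [s].
/a/ — between /s/ and /d/, before a voiced consonant — surfaces as [aː] (rule 3).
/o/ meets the environment for rule 3 (before a voiced consonant) → [oː].
/r/ (between /o/ and /v/) fails the environment for rule 1, so it stays [r].
/i/ meets the environment for rule 3 (before a voiced consonant) → [iː].
/o/ — word-final; rule 3 does not apply here → [o].

[saːdoːrviːdo]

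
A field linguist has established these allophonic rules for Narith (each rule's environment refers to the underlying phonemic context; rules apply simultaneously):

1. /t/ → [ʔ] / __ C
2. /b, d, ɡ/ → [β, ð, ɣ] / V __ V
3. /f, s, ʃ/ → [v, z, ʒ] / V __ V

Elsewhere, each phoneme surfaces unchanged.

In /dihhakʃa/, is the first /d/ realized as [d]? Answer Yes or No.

Yes

/d/ — word-initial; rule 2 does not apply here → [d].
The actual realization is [d], which matches [d].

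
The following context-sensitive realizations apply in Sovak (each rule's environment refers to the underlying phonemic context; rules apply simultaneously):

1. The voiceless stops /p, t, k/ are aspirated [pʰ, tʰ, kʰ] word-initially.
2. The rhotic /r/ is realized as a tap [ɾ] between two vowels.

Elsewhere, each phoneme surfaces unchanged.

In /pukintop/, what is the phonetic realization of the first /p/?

[pʰ]

/p/ (word-initial) occurs word-initially → [pʰ] by rule 1.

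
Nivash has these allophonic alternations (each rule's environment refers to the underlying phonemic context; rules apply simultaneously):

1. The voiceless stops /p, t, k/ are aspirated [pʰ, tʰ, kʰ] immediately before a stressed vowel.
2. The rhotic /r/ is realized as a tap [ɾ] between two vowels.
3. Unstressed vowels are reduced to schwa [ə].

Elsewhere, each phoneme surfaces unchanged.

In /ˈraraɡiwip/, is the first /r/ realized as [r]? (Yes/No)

/r/ (word-initial): rule 2 targets it, but not between two vowels → unchanged [r].
The actual realization is [r], which matches [r].

Yes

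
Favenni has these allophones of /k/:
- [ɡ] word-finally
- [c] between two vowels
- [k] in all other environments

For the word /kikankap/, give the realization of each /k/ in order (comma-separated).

[k], [c], [k]

Occurrence 1 (position 1): no conditioning environment matches → elsewhere allophone [k].
Occurrence 2 (position 3): between two vowels → [c].
Occurrence 3 (position 6): no conditioning environment matches → elsewhere allophone [k].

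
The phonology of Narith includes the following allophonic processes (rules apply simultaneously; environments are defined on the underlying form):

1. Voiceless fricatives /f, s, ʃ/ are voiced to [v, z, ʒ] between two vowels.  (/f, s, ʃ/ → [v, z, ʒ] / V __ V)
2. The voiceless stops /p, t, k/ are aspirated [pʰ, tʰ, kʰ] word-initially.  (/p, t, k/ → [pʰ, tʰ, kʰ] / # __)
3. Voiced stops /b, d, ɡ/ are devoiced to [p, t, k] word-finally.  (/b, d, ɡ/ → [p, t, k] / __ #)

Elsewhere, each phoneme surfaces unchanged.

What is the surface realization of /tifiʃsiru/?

[tʰiviʃsiru]

/t/ — word-initial, word-initially — surfaces as [tʰ] (rule 2).
/i/ stays [i].
Rule 1 applies to /f/ (between /i/ and /i/: between two vowels) → [v].
/i/ (between /f/ and /ʃ/): no rule targets it → [i].
/ʃ/ (between /i/ and /s/) fails the environment for rule 1, so it stays [ʃ].
/s/ (between /ʃ/ and /i/) is in the target of rule 1 but the environment (between two vowels) is not met → [s].
/i/ — not in any rule's target class → [i].
/r/ (between /i/ and /u/): no rule targets it → [r].
/u/ (word-final): no rule targets it → [u].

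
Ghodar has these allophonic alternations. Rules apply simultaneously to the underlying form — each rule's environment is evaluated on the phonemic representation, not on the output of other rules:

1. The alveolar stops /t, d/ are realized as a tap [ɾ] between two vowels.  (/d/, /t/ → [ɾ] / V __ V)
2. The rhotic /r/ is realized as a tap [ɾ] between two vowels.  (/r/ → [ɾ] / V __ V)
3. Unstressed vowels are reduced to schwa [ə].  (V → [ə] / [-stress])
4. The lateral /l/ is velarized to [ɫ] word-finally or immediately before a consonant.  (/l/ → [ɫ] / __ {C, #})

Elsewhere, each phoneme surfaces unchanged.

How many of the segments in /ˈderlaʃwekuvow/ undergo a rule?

Segments that undergo a rule: /a/ → [ə] (rule 3); /e/ → [ə] (rule 3); /u/ → [ə] (rule 3); /o/ → [ə] (rule 3).
All other segments surface unchanged.

4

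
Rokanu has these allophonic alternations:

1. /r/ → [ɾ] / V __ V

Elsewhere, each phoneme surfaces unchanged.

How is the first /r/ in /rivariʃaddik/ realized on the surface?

[r]

/r/ (word-initial) is in the target of rule 1 but the environment (between two vowels) is not met → [r].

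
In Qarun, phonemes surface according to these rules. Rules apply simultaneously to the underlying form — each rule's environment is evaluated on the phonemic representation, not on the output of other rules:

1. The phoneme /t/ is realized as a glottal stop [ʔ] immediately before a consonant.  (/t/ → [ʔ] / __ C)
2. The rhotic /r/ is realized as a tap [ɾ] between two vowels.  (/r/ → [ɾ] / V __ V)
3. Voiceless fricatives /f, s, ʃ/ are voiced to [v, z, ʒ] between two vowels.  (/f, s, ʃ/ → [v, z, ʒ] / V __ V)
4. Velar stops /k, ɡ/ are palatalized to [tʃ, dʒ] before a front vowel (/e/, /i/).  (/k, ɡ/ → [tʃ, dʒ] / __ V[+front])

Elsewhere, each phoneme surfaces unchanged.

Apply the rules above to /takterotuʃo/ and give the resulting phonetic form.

/t/ — word-initial; rule 1 does not apply here → [t].
/a/ (between /t/ and /k/): no rule targets it → [a].
/k/ (between /a/ and /t/): rule 4 targets it, but not before a front vowel → unchanged [k].
/t/ (between /k/ and /e/) fails the environment for rule 1, so it stays [t].
/e/ (between /t/ and /r/): no rule targets it → [e].
/r/ meets the environment for rule 2 (between two vowels) → [ɾ].
/o/ (between /r/ and /t/) is unaffected → [o].
/t/ (between /o/ and /u/): rule 1 targets it, but not immediately before a consonant → unchanged [t].
/u/ stays [u].
/ʃ/ meets the environment for rule 3 (between two vowels) → [ʒ].
/o/ (word-final) is unaffected → [o].

[takteɾotuʒo]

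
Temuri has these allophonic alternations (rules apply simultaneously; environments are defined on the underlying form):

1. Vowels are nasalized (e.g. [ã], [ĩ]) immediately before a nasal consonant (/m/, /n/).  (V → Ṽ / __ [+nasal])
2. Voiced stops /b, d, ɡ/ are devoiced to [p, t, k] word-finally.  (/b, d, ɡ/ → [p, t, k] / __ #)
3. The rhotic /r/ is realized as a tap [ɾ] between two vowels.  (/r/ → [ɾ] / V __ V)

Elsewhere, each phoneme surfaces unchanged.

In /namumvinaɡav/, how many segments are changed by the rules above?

Segments that undergo a rule: /a/ → [ã] (rule 1); /u/ → [ũ] (rule 1); /i/ → [ĩ] (rule 1).
All other segments surface unchanged.

3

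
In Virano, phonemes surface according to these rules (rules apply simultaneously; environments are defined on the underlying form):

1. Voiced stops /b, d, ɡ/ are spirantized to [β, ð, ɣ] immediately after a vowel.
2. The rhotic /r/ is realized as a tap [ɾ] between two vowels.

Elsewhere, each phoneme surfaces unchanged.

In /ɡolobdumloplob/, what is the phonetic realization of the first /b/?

[β]

/b/ (between /o/ and /d/): immediately after a vowel, so rule 1 applies → [β].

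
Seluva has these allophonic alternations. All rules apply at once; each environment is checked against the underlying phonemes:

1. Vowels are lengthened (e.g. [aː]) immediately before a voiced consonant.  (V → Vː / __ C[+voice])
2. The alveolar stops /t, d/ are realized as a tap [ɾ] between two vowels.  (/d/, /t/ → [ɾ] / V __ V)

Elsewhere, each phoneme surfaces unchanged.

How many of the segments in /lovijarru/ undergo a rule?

3

Segments that undergo a rule: /o/ → [oː] (rule 1); /i/ → [iː] (rule 1); /a/ → [aː] (rule 1).
All other segments surface unchanged.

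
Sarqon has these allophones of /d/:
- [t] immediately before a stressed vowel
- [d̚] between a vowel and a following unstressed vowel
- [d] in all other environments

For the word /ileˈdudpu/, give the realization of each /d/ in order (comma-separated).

Occurrence 1 (position 4): immediately before a stressed vowel → [t].
Occurrence 2 (position 6): no conditioning environment matches → elsewhere allophone [d].

[t], [d]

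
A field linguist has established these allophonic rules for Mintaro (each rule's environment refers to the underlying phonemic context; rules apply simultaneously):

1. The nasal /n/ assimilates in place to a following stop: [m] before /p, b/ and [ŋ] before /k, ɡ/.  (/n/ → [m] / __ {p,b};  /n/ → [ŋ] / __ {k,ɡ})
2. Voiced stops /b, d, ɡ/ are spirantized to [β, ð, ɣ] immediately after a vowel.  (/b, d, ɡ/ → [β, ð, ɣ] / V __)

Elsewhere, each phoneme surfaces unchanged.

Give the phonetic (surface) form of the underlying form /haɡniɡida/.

/h/ — not in any rule's target class → [h].
/a/ (between /h/ and /ɡ/): no rule targets it → [a].
Rule 2 applies to /ɡ/ (between /a/ and /n/: immediately after a vowel) → [ɣ].
/n/ (between /ɡ/ and /i/): rule 1 targets it, but not before a labial or velar stop → unchanged [n].
/i/ stays [i].
/ɡ/ (between /i/ and /i/) occurs immediately after a vowel → [ɣ] by rule 2.
/i/ (between /ɡ/ and /d/): no rule targets it → [i].
/d/ — between /i/ and /a/, immediately after a vowel — surfaces as [ð] (rule 2).
/a/ (word-final) is unaffected → [a].

[haɣniɣiða]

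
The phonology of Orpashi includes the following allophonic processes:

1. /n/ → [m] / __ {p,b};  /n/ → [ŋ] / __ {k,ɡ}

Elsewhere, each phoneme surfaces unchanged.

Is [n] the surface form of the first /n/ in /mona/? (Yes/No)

/n/ — between /o/ and /a/; rule 1 does not apply here → [n].
The actual realization is [n], which matches [n].

Yes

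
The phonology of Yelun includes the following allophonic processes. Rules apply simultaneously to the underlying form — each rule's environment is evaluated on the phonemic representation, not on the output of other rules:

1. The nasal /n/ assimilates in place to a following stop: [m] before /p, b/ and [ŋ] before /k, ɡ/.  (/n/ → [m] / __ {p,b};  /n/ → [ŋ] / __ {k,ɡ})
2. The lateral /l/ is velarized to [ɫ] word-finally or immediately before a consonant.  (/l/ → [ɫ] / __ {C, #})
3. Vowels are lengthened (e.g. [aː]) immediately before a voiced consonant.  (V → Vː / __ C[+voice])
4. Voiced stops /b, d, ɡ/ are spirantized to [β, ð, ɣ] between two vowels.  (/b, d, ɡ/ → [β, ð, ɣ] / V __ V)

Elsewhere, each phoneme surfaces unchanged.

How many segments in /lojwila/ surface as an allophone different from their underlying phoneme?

2

Segments that undergo a rule: /o/ → [oː] (rule 3); /i/ → [iː] (rule 3).
All other segments surface unchanged.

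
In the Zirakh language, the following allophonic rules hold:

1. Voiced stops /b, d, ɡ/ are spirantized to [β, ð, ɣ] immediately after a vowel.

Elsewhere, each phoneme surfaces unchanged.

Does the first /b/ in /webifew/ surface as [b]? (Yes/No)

/b/ (between /e/ and /i/) occurs immediately after a vowel → [β] by rule 1.
The actual realization is [β], not [b].

No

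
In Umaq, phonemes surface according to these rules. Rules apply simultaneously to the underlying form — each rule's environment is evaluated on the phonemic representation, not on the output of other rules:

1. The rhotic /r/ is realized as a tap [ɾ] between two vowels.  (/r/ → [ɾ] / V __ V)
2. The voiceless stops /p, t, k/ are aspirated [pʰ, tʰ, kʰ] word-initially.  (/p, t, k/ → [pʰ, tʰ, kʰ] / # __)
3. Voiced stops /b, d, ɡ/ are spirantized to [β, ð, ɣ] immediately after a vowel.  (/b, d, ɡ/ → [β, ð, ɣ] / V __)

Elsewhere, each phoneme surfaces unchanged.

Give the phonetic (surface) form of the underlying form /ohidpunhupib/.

[ohiðpunhupiβ]

/o/ — not in any rule's target class → [o].
/h/ (between /o/ and /i/): no rule targets it → [h].
/i/ (between /h/ and /d/) is unaffected → [i].
/d/ meets the environment for rule 3 (immediately after a vowel) → [ð].
/p/ — between /d/ and /u/; rule 2 does not apply here → [p].
/u/ — not in any rule's target class → [u].
/n/ (between /u/ and /h/) is unaffected → [n].
/h/ stays [h].
/u/ stays [u].
/p/ (between /u/ and /i/) fails the environment for rule 2, so it stays [p].
/i/ stays [i].
/b/ — word-final, immediately after a vowel — surfaces as [β] (rule 3).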